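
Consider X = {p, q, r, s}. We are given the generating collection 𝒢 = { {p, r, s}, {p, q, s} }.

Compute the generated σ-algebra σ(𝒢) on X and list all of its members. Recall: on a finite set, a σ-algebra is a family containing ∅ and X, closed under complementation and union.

|σ(𝒢)| = 8.  σ(𝒢) = { {}, {q}, {r}, {p, s}, {q, r}, {p, q, s}, {p, r, s}, X }

Working:
Initial family (4 sets): { {}, {p, q, s}, {p, r, s}, X }.
Iteration 1 (2 new):
  {q}  = complement {p, r, s}
  {r}  = complement {p, q, s}
  |family| = 6
Iteration 2: +1 →
  {q, r}  = {r} ∪ {q}
  |family| = 7
Iteration 3. New:
  {p, s}  = complement {q, r}
  |family| = 8
Iteration 4: already closed under ᶜ and ∪.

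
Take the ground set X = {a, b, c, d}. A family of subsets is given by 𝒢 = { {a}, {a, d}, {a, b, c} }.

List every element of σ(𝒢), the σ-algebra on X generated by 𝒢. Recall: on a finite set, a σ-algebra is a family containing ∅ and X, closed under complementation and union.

Start: 𝒢 ∪ {∅, X} = { {}, {a}, {a, d}, {a, b, c}, X }.
Pass 1. New:
  {d}  = {a, b, c}ᶜ
  {b, c}  = {a, d}ᶜ
  {b, c, d}  = {a}ᶜ
  |family| = 8
Pass 2: closed — nothing new.

|σ(𝒢)| = 8.  σ(𝒢) = { {}, {a}, {d}, {a, d}, {b, c}, {a, b, c}, {b, c, d}, X }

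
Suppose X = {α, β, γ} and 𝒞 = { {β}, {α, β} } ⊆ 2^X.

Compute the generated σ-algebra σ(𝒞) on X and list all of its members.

Take S₀ = 𝒞 ∪ {∅, X} = { {}, {β}, {α, β}, X }.
Round 1 (2 new):
  {γ}  = {α, β}ᶜ
  {α, γ}  = {β}ᶜ
  |family| = 6
Round 2: +1 →
  {β, γ}  = {γ} ∪ {β}
  |family| = 7
Round 3. New:
  {α}  = {β, γ}ᶜ
  |family| = 8
Round 4: already closed under ᶜ and ∪.

σ(𝒞) = { {}, {α}, {β}, {γ}, {α, β}, {α, γ}, {β, γ}, X }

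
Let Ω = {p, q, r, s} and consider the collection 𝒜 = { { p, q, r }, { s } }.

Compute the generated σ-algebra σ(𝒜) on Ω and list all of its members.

Begin from { {  }, { s }, { p, q, r }, Ω } (that is, 𝒜 plus ∅ and Ω).
Pass 1: already closed under ᶜ and ∪.

Therefore σ(𝒜) = { {  }, { s }, { p, q, r }, Ω } (|σ(𝒜)| = 4).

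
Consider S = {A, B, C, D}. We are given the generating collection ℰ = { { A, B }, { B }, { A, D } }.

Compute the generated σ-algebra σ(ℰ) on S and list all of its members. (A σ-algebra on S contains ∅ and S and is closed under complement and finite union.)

|σ(ℰ)| = 16.  σ(ℰ) = { {}, { A }, { B }, { C }, { D }, { A, B }, { A, C }, { A, D }, { B, C }, { B, D }, { C, D }, { A, B, C }, { A, B, D }, { A, C, D }, { B, C, D }, S }

Check:
Seed the family with ℰ together with ∅ and S: { {}, { B }, { A, B }, { A, D }, S }.
Pass 1 adds 4:
  { B, C }  = S∖{ A, D }
  { C, D }  = S∖{ A, B }
  { A, B, D }  = { A, D } ∪ { A, B }
  { A, C, D }  = S∖{ B }
  (now 9)
Pass 2 (3 new):
  { C }  = S∖{ A, B, D }
  { A, B, C }  = { A, B } ∪ { B, C }
  { B, C, D }  = { C, D } ∪ { B }
  (now 12)
Pass 3 adds 2:
  { A }  = S∖{ B, C, D }
  { D }  = S∖{ A, B, C }
  (now 14)
Pass 4: 2 new —
  { A, C }  = { C } ∪ { A }
  { B, D }  = { D } ∪ { B }
  (now 16)
Pass 5: closed — nothing new.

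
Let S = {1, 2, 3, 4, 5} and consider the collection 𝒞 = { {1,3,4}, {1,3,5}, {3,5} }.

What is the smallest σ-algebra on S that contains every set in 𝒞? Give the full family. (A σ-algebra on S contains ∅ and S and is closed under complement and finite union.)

Seed the family with 𝒞 together with ∅ and S: { {}, {3,5}, {1,3,4}, {1,3,5}, S }.
Round 1: 4 new —
  {2,4}  = {1,3,5}ᶜ
  {2,5}  = {1,3,4}ᶜ
  {1,2,4}  = {3,5}ᶜ
  {1,3,4,5}  = {1,3,4} ∪ {1,3,5}
Round 2. New:
  {2}  = {1,3,4,5}ᶜ
  {2,3,5}  = {2,5} ∪ {3,5}
  {2,4,5}  = {2,5} ∪ {2,4}
  {1,2,3,4}  = {1,2,4} ∪ {1,3,4}
  {1,2,3,5}  = {2,5} ∪ {1,3,5}
  {1,2,4,5}  = {2,5} ∪ {1,2,4}
  {2,3,4,5}  = {3,5} ∪ {2,4}
Round 3. New:
  {1}  = {2,3,4,5}ᶜ
  {3}  = {1,2,4,5}ᶜ
  {4}  = {1,2,3,5}ᶜ
  {5}  = {1,2,3,4}ᶜ
  {1,3}  = {2,4,5}ᶜ
  {1,4}  = {2,3,5}ᶜ
Round 4 adds 10:
  {1,2}  = {2} ∪ {1}
  {1,5}  = {5} ∪ {1}
  {2,3}  = {2} ∪ {3}
  {3,4}  = {3} ∪ {4}
  {4,5}  = {5} ∪ {4}
  {1,2,3}  = {2} ∪ {1,3}
  {1,2,5}  = {2,5} ∪ {1}
  {1,4,5}  = {5} ∪ {1,4}
  {2,3,4}  = {3} ∪ {2,4}
  {3,4,5}  = {4} ∪ {3,5}
Round 5: closed — nothing new.

|σ(𝒞)| = 32.  σ(𝒞) = { {}, {1}, {2}, {3}, {4}, {5}, {1,2}, {1,3}, {1,4}, {1,5}, {2,3}, {2,4}, {2,5}, {3,4}, {3,5}, {4,5}, {1,2,3}, {1,2,4}, {1,2,5}, {1,3,4}, {1,3,5}, {1,4,5}, {2,3,4}, {2,3,5}, {2,4,5}, {3,4,5}, {1,2,3,4}, {1,2,3,5}, {1,2,4,5}, {1,3,4,5}, {2,3,4,5}, S }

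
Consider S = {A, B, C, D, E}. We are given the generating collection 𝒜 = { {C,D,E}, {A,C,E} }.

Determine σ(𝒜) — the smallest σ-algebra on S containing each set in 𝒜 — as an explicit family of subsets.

Answer: σ(𝒜) = { {}, {A}, {B}, {D}, {A,B}, {A,D}, {B,D}, {C,E}, {A,B,D}, {A,C,E}, {B,C,E}, {C,D,E}, {A,B,C,E}, {A,C,D,E}, {B,C,D,E}, S }

Derivation:
Start: 𝒜 ∪ {∅, S} = { {}, {A,C,E}, {C,D,E}, S }.
Iteration 1: 3 new —
  {A,B}  = complement {C,D,E}
  {B,D}  = complement {A,C,E}
  {A,C,D,E}  = {A,C,E} ∪ {C,D,E}
  [7 total]
Iteration 2: +4 →
  {B}  = complement {A,C,D,E}
  {A,B,D}  = {A,B} ∪ {B,D}
  {A,B,C,E}  = {A,B} ∪ {A,C,E}
  {B,C,D,E}  = {C,D,E} ∪ {B,D}
  [11 total]
Iteration 3: +3 →
  {A}  = complement {B,C,D,E}
  {D}  = complement {A,B,C,E}
  {C,E}  = complement {A,B,D}
  [14 total]
Iteration 4 (2 new):
  {A,D}  = {D} ∪ {A}
  {B,C,E}  = {B} ∪ {C,E}
  [16 total]
Iteration 5: stable.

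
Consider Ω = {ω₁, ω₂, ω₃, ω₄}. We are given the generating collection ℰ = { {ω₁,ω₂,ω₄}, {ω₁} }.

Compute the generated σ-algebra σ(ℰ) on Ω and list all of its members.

Take S₀ = ℰ ∪ {∅, Ω} = { {}, {ω₁}, {ω₁,ω₂,ω₄}, Ω }.
Round 1 (2 new):
  {ω₃}  = complement {ω₁,ω₂,ω₄}
  {ω₂,ω₃,ω₄}  = complement {ω₁}
  (now 6)
Round 2 adds 1:
  {ω₁,ω₃}  = {ω₃} ∪ {ω₁}
  (now 7)
Round 3 adds 1:
  {ω₂,ω₄}  = complement {ω₁,ω₃}
  (now 8)
Round 4 adds nothing — fixpoint reached.

Therefore σ(ℰ) = { {}, {ω₁}, {ω₃}, {ω₁,ω₃}, {ω₂,ω₄}, {ω₁,ω₂,ω₄}, {ω₂,ω₃,ω₄}, Ω } (|σ(ℰ)| = 8).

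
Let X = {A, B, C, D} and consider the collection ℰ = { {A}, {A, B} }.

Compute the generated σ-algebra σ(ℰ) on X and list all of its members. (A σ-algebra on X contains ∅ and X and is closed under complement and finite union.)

Seed the family with ℰ together with ∅ and X: { ∅, {A}, {A, B}, X }.
Round 1 (2 new):
  {C, D}  = ᶜ of {A, B}
  {B, C, D}  = ᶜ of {A}
Round 2: 1 new —
  {A, C, D}  = {C, D} ∪ {A}
Round 3 adds 1:
  {B}  = ᶜ of {A, C, D}
Round 4: no new sets; the family is a σ-algebra.

Hence σ(ℰ) has 8 members: { ∅, {A}, {B}, {A, B}, {C, D}, {A, C, D}, {B, C, D}, X }.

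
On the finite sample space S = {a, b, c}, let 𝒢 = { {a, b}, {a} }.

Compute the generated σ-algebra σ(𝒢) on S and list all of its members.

σ(𝒢) = { {}, {a}, {b}, {c}, {a, b}, {a, c}, {b, c}, S }

Check:
Seed the family with 𝒢 together with ∅ and S: { {}, {a}, {a, b}, S }.
Round 1 adds 2:
  {c}  = S∖{a, b}
  {b, c}  = S∖{a}
  |family| = 6
Round 2. New:
  {a, c}  = {c} ∪ {a}
  |family| = 7
Round 3. New:
  {b}  = S∖{a, c}
  |family| = 8
Round 4: no new sets; the family is a σ-algebra.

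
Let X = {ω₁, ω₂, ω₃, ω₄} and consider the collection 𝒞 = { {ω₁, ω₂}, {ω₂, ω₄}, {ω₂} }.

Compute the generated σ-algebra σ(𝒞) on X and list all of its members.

σ(𝒞) = { {}, {ω₁}, {ω₂}, {ω₃}, {ω₄}, {ω₁, ω₂}, {ω₁, ω₃}, {ω₁, ω₄}, {ω₂, ω₃}, {ω₂, ω₄}, {ω₃, ω₄}, {ω₁, ω₂, ω₃}, {ω₁, ω₂, ω₄}, {ω₁, ω₃, ω₄}, {ω₂, ω₃, ω₄}, X }

Trace:
Begin from { {}, {ω₂}, {ω₁, ω₂}, {ω₂, ω₄}, X } (that is, 𝒞 plus ∅ and X).
Step 1: 4 new —
  {ω₁, ω₃}  = X∖{ω₂, ω₄}
  {ω₃, ω₄}  = X∖{ω₁, ω₂}
  {ω₁, ω₂, ω₄}  = {ω₁, ω₂} ∪ {ω₂, ω₄}
  {ω₁, ω₃, ω₄}  = X∖{ω₂}
Step 2 (3 new):
  {ω₃}  = X∖{ω₁, ω₂, ω₄}
  {ω₁, ω₂, ω₃}  = {ω₁, ω₂} ∪ {ω₁, ω₃}
  {ω₂, ω₃, ω₄}  = {ω₃, ω₄} ∪ {ω₂}
Step 3 (3 new):
  {ω₁}  = X∖{ω₂, ω₃, ω₄}
  {ω₄}  = X∖{ω₁, ω₂, ω₃}
  {ω₂, ω₃}  = {ω₃} ∪ {ω₂}
Step 4 adds 1:
  {ω₁, ω₄}  = X∖{ω₂, ω₃}
Step 5: stable.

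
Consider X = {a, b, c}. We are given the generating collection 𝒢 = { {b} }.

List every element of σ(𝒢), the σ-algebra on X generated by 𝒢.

|σ(𝒢)| = 4.  σ(𝒢) = { {}, {b}, {a, c}, X }

Derivation:
Start: 𝒢 ∪ {∅, X} = { {}, {b}, X }.
Step 1 (1 new):
  {a, c}  = {b}ᶜ
Step 2 adds nothing — fixpoint reached.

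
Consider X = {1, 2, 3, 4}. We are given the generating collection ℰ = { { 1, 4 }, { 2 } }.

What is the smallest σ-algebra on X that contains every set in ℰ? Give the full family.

Answer: σ(ℰ) = { ∅, { 2 }, { 3 }, { 1, 4 }, { 2, 3 }, { 1, 2, 4 }, { 1, 3, 4 }, X }

Working:
Take S₀ = ℰ ∪ {∅, X} = { ∅, { 2 }, { 1, 4 }, X }.
Step 1 (3 new):
  { 2, 3 }  = X∖{ 1, 4 }
  { 1, 2, 4 }  = { 2 } ∪ { 1, 4 }
  { 1, 3, 4 }  = X∖{ 2 }
  (now 7)
Step 2: +1 →
  { 3 }  = X∖{ 1, 2, 4 }
  (now 8)
Step 3 adds nothing — fixpoint reached.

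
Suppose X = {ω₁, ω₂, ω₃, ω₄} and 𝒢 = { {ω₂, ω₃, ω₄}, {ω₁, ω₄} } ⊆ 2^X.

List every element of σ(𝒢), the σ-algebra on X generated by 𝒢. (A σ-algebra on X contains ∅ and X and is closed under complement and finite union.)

Begin from { ∅, {ω₁, ω₄}, {ω₂, ω₃, ω₄}, X } (that is, 𝒢 plus ∅ and X).
Iteration 1: 2 new —
  {ω₁}  = {ω₂, ω₃, ω₄}ᶜ
  {ω₂, ω₃}  = {ω₁, ω₄}ᶜ
  (now 6)
Iteration 2. New:
  {ω₁, ω₂, ω₃}  = {ω₂, ω₃} ∪ {ω₁}
  (now 7)
Iteration 3: +1 →
  {ω₄}  = {ω₁, ω₂, ω₃}ᶜ
  (now 8)
Iteration 4: closed — nothing new.

σ(𝒢) = { ∅, {ω₁}, {ω₄}, {ω₁, ω₄}, {ω₂, ω₃}, {ω₁, ω₂, ω₃}, {ω₂, ω₃, ω₄}, X }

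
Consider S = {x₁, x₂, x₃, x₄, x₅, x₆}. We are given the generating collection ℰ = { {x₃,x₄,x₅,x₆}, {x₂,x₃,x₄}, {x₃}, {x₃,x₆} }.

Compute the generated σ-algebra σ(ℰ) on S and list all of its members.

Initial family (6 sets): { ∅, {x₃}, {x₃,x₆}, {x₂,x₃,x₄}, {x₃,x₄,x₅,x₆}, S }.
Step 1 adds 6:
  {x₁,x₂}  = {x₃,x₄,x₅,x₆}ᶜ
  {x₁,x₅,x₆}  = {x₂,x₃,x₄}ᶜ
  {x₁,x₂,x₄,x₅}  = {x₃,x₆}ᶜ
  {x₂,x₃,x₄,x₆}  = {x₂,x₃,x₄} ∪ {x₃,x₆}
  {x₁,x₂,x₄,x₅,x₆}  = {x₃}ᶜ
  {x₂,x₃,x₄,x₅,x₆}  = {x₂,x₃,x₄} ∪ {x₃,x₄,x₅,x₆}
  |family| = 12
Step 2. New:
  {x₁}  = {x₂,x₃,x₄,x₅,x₆}ᶜ
  {x₁,x₅}  = {x₂,x₃,x₄,x₆}ᶜ
  {x₁,x₂,x₃}  = {x₁,x₂} ∪ {x₃}
  {x₁,x₂,x₃,x₄}  = {x₂,x₃,x₄} ∪ {x₁,x₂}
  {x₁,x₂,x₃,x₆}  = {x₁,x₂} ∪ {x₃,x₆}
  {x₁,x₂,x₅,x₆}  = {x₁,x₂} ∪ {x₁,x₅,x₆}
  {x₁,x₃,x₅,x₆}  = {x₃} ∪ {x₁,x₅,x₆}
  {x₁,x₂,x₃,x₄,x₅}  = {x₂,x₃,x₄} ∪ {x₁,x₂,x₄,x₅}
  {x₁,x₂,x₃,x₄,x₆}  = {x₁,x₂} ∪ {x₂,x₃,x₄,x₆}
  {x₁,x₃,x₄,x₅,x₆}  = {x₃,x₄,x₅,x₆} ∪ {x₁,x₅,x₆}
  |family| = 22
Step 3. New:
  {x₂}  = {x₁,x₃,x₄,x₅,x₆}ᶜ
  {x₅}  = {x₁,x₂,x₃,x₄,x₆}ᶜ
  {x₆}  = {x₁,x₂,x₃,x₄,x₅}ᶜ
  {x₁,x₃}  = {x₃} ∪ {x₁}
  {x₂,x₄}  = {x₁,x₃,x₅,x₆}ᶜ
  {x₃,x₄}  = {x₁,x₂,x₅,x₆}ᶜ
  {x₄,x₅}  = {x₁,x₂,x₃,x₆}ᶜ
  {x₅,x₆}  = {x₁,x₂,x₃,x₄}ᶜ
  {x₁,x₂,x₅}  = {x₁,x₅} ∪ {x₁,x₂}
  {x₁,x₃,x₅}  = {x₁,x₅} ∪ {x₃}
  {x₁,x₃,x₆}  = {x₃,x₆} ∪ {x₁}
  {x₄,x₅,x₆}  = {x₁,x₂,x₃}ᶜ
  {x₁,x₂,x₃,x₅}  = {x₁,x₅} ∪ {x₁,x₂,x₃}
  {x₁,x₂,x₃,x₅,x₆}  = {x₁,x₅,x₆} ∪ {x₁,x₂,x₃}
  |family| = 36
Step 4: 23 new —
  {x₄}  = {x₁,x₂,x₃,x₅,x₆}ᶜ
  {x₁,x₆}  = {x₆} ∪ {x₁}
  {x₂,x₃}  = {x₂} ∪ {x₃}
  {x₂,x₅}  = {x₂} ∪ {x₅}
  {x₂,x₆}  = {x₂} ∪ {x₆}
  {x₃,x₅}  = {x₅} ∪ {x₃}
  {x₄,x₆}  = {x₁,x₂,x₃,x₅}ᶜ
  {x₁,x₂,x₄}  = {x₁,x₂} ∪ {x₂,x₄}
  {x₁,x₂,x₆}  = {x₁,x₂} ∪ {x₆}
  {x₁,x₃,x₄}  = {x₃,x₄} ∪ {x₁,x₃}
  {x₁,x₄,x₅}  = {x₄,x₅} ∪ {x₁,x₅}
  {x₂,x₃,x₆}  = {x₂} ∪ {x₃,x₆}
  {x₂,x₄,x₅}  = {x₁,x₃,x₆}ᶜ
  {x₂,x₄,x₆}  = {x₁,x₃,x₅}ᶜ
  {x₂,x₅,x₆}  = {x₅,x₆} ∪ {x₂}
  {x₃,x₄,x₅}  = {x₃,x₄} ∪ {x₅}
  {x₃,x₄,x₆}  = {x₁,x₂,x₅}ᶜ
  {x₃,x₅,x₆}  = {x₅,x₆} ∪ {x₃}
  {x₁,x₃,x₄,x₅}  = {x₃,x₄} ∪ {x₁,x₃,x₅}
  {x₁,x₃,x₄,x₆}  = {x₃,x₄} ∪ {x₁,x₃,x₆}
  {x₁,x₄,x₅,x₆}  = {x₄,x₅} ∪ {x₁,x₅,x₆}
  {x₂,x₃,x₄,x₅}  = {x₅} ∪ {x₂,x₃,x₄}
  {x₂,x₄,x₅,x₆}  = {x₁,x₃}ᶜ
  |family| = 59
Step 5 (5 new):
  {x₁,x₄}  = {x₄} ∪ {x₁}
  {x₁,x₄,x₆}  = {x₁,x₆} ∪ {x₄,x₆}
  {x₂,x₃,x₅}  = {x₂,x₅} ∪ {x₃,x₅}
  {x₁,x₂,x₄,x₆}  = {x₃,x₅}ᶜ
  {x₂,x₃,x₅,x₆}  = {x₂,x₅} ∪ {x₂,x₃,x₆}
  |family| = 64
Step 6: closed — nothing new.

|σ(ℰ)| = 64.  σ(ℰ) = { ∅, {x₁}, {x₂}, {x₃}, {x₄}, {x₅}, {x₆}, {x₁,x₂}, {x₁,x₃}, {x₁,x₄}, {x₁,x₅}, {x₁,x₆}, {x₂,x₃}, {x₂,x₄}, {x₂,x₅}, {x₂,x₆}, {x₃,x₄}, {x₃,x₅}, {x₃,x₆}, {x₄,x₅}, {x₄,x₆}, {x₅,x₆}, {x₁,x₂,x₃}, {x₁,x₂,x₄}, {x₁,x₂,x₅}, {x₁,x₂,x₆}, {x₁,x₃,x₄}, {x₁,x₃,x₅}, {x₁,x₃,x₆}, {x₁,x₄,x₅}, {x₁,x₄,x₆}, {x₁,x₅,x₆}, {x₂,x₃,x₄}, {x₂,x₃,x₅}, {x₂,x₃,x₆}, {x₂,x₄,x₅}, {x₂,x₄,x₆}, {x₂,x₅,x₆}, {x₃,x₄,x₅}, {x₃,x₄,x₆}, {x₃,x₅,x₆}, {x₄,x₅,x₆}, {x₁,x₂,x₃,x₄}, {x₁,x₂,x₃,x₅}, {x₁,x₂,x₃,x₆}, {x₁,x₂,x₄,x₅}, {x₁,x₂,x₄,x₆}, {x₁,x₂,x₅,x₆}, {x₁,x₃,x₄,x₅}, {x₁,x₃,x₄,x₆}, {x₁,x₃,x₅,x₆}, {x₁,x₄,x₅,x₆}, {x₂,x₃,x₄,x₅}, {x₂,x₃,x₄,x₆}, {x₂,x₃,x₅,x₆}, {x₂,x₄,x₅,x₆}, {x₃,x₄,x₅,x₆}, {x₁,x₂,x₃,x₄,x₅}, {x₁,x₂,x₃,x₄,x₆}, {x₁,x₂,x₃,x₅,x₆}, {x₁,x₂,x₄,x₅,x₆}, {x₁,x₃,x₄,x₅,x₆}, {x₂,x₃,x₄,x₅,x₆}, S }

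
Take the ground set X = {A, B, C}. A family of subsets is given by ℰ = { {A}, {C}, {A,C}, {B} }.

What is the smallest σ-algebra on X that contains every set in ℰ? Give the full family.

σ(ℰ) = { {}, {A}, {B}, {C}, {A,B}, {A,C}, {B,C}, X }

Derivation:
Begin from { {}, {A}, {B}, {C}, {A,C}, X } (that is, ℰ plus ∅ and X).
Pass 1 adds 2:
  {A,B}  = X∖{C}
  {B,C}  = X∖{A}
Pass 2: already closed under ᶜ and ∪.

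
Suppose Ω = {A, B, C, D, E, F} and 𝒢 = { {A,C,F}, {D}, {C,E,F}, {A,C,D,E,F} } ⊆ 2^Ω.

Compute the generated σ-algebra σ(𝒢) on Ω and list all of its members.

Initial family (6 sets): { {}, {D}, {A,C,F}, {C,E,F}, {A,C,D,E,F}, Ω }.
Step 1 (7 new):
  {B}  = {A,C,D,E,F}ᶜ
  {A,B,D}  = {C,E,F}ᶜ
  {B,D,E}  = {A,C,F}ᶜ
  {A,C,D,F}  = {A,C,F} ∪ {D}
  {A,C,E,F}  = {A,C,F} ∪ {C,E,F}
  {C,D,E,F}  = {C,E,F} ∪ {D}
  {A,B,C,E,F}  = {D}ᶜ
  [13 total]
Step 2 adds 8:
  {A,B}  = {C,D,E,F}ᶜ
  {B,D}  = {A,C,E,F}ᶜ
  {B,E}  = {A,C,D,F}ᶜ
  {A,B,C,F}  = {A,C,F} ∪ {B}
  {A,B,D,E}  = {A,B,D} ∪ {B,D,E}
  {B,C,E,F}  = {B} ∪ {C,E,F}
  {A,B,C,D,F}  = {A,C,F} ∪ {A,B,D}
  {B,C,D,E,F}  = {C,D,E,F} ∪ {B}
  [21 total]
Step 3 (6 new):
  {A}  = {B,C,D,E,F}ᶜ
  {E}  = {A,B,C,D,F}ᶜ
  {A,D}  = {B,C,E,F}ᶜ
  {C,F}  = {A,B,D,E}ᶜ
  {D,E}  = {A,B,C,F}ᶜ
  {A,B,E}  = {B,E} ∪ {A,B}
  [27 total]
Step 4. New:
  {A,E}  = {A} ∪ {E}
  {A,D,E}  = {A} ∪ {D,E}
  {B,C,F}  = {B} ∪ {C,F}
  {C,D,F}  = {A,B,E}ᶜ
  {B,C,D,F}  = {C,F} ∪ {B,D}
  [32 total]
Step 5: stable.

Hence σ(𝒢) has 32 members: { {}, {A}, {B}, {D}, {E}, {A,B}, {A,D}, {A,E}, {B,D}, {B,E}, {C,F}, {D,E}, {A,B,D}, {A,B,E}, {A,C,F}, {A,D,E}, {B,C,F}, {B,D,E}, {C,D,F}, {C,E,F}, {A,B,C,F}, {A,B,D,E}, {A,C,D,F}, {A,C,E,F}, {B,C,D,F}, {B,C,E,F}, {C,D,E,F}, {A,B,C,D,F}, {A,B,C,E,F}, {A,C,D,E,F}, {B,C,D,E,F}, Ω }.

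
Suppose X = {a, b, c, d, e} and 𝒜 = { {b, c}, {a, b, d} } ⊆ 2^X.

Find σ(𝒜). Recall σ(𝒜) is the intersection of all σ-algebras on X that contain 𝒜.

Initial family (4 sets): { ∅, {b, c}, {a, b, d}, X }.
Round 1: +3 →
  {c, e}  = X∖{a, b, d}
  {a, d, e}  = X∖{b, c}
  {a, b, c, d}  = {b, c} ∪ {a, b, d}
  [7 total]
Round 2: 4 new —
  {e}  = X∖{a, b, c, d}
  {b, c, e}  = {b, c} ∪ {c, e}
  {a, b, d, e}  = {a, d, e} ∪ {a, b, d}
  {a, c, d, e}  = {a, d, e} ∪ {c, e}
  [11 total]
Round 3. New:
  {b}  = X∖{a, c, d, e}
  {c}  = X∖{a, b, d, e}
  {a, d}  = X∖{b, c, e}
  [14 total]
Round 4. New:
  {b, e}  = {b} ∪ {e}
  {a, c, d}  = {c} ∪ {a, d}
  [16 total]
Round 5: no new sets; the family is a σ-algebra.

|σ(𝒜)| = 16.  σ(𝒜) = { ∅, {b}, {c}, {e}, {a, d}, {b, c}, {b, e}, {c, e}, {a, b, d}, {a, c, d}, {a, d, e}, {b, c, e}, {a, b, c, d}, {a, b, d, e}, {a, c, d, e}, X }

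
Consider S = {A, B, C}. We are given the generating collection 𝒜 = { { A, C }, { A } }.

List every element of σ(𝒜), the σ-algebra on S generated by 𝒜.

Initial family (4 sets): { ∅, { A }, { A, C }, S }.
Pass 1: +2 →
  { B }  = ᶜ of { A, C }
  { B, C }  = ᶜ of { A }
  |family| = 6
Pass 2: 1 new —
  { A, B }  = { B } ∪ { A }
  |family| = 7
Pass 3: +1 →
  { C }  = ᶜ of { A, B }
  |family| = 8
Pass 4 adds nothing — fixpoint reached.

Therefore σ(𝒜) = { ∅, { A }, { B }, { C }, { A, B }, { A, C }, { B, C }, S } (|σ(𝒜)| = 8).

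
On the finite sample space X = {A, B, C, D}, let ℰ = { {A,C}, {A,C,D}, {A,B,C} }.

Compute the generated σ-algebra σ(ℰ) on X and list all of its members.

Start: ℰ ∪ {∅, X} = { {}, {A,C}, {A,B,C}, {A,C,D}, X }.
Round 1: +3 →
  {B}  = {A,C,D}ᶜ
  {D}  = {A,B,C}ᶜ
  {B,D}  = {A,C}ᶜ
Round 2 adds nothing — fixpoint reached.

Therefore σ(ℰ) = { {}, {B}, {D}, {A,C}, {B,D}, {A,B,C}, {A,C,D}, X } (|σ(ℰ)| = 8).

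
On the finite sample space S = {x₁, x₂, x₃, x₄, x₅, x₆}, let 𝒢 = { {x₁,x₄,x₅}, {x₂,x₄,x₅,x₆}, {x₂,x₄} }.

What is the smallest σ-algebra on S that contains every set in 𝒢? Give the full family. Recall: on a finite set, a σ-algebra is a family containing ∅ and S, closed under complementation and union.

Answer: σ(𝒢) = { {}, {x₁}, {x₂}, {x₃}, {x₄}, {x₅}, {x₆}, {x₁,x₂}, {x₁,x₃}, {x₁,x₄}, {x₁,x₅}, {x₁,x₆}, {x₂,x₃}, {x₂,x₄}, {x₂,x₅}, {x₂,x₆}, {x₃,x₄}, {x₃,x₅}, {x₃,x₆}, {x₄,x₅}, {x₄,x₆}, {x₅,x₆}, {x₁,x₂,x₃}, {x₁,x₂,x₄}, {x₁,x₂,x₅}, {x₁,x₂,x₆}, {x₁,x₃,x₄}, {x₁,x₃,x₅}, {x₁,x₃,x₆}, {x₁,x₄,x₅}, {x₁,x₄,x₆}, {x₁,x₅,x₆}, {x₂,x₃,x₄}, {x₂,x₃,x₅}, {x₂,x₃,x₆}, {x₂,x₄,x₅}, {x₂,x₄,x₆}, {x₂,x₅,x₆}, {x₃,x₄,x₅}, {x₃,x₄,x₆}, {x₃,x₅,x₆}, {x₄,x₅,x₆}, {x₁,x₂,x₃,x₄}, {x₁,x₂,x₃,x₅}, {x₁,x₂,x₃,x₆}, {x₁,x₂,x₄,x₅}, {x₁,x₂,x₄,x₆}, {x₁,x₂,x₅,x₆}, {x₁,x₃,x₄,x₅}, {x₁,x₃,x₄,x₆}, {x₁,x₃,x₅,x₆}, {x₁,x₄,x₅,x₆}, {x₂,x₃,x₄,x₅}, {x₂,x₃,x₄,x₆}, {x₂,x₃,x₅,x₆}, {x₂,x₄,x₅,x₆}, {x₃,x₄,x₅,x₆}, {x₁,x₂,x₃,x₄,x₅}, {x₁,x₂,x₃,x₄,x₆}, {x₁,x₂,x₃,x₅,x₆}, {x₁,x₂,x₄,x₅,x₆}, {x₁,x₃,x₄,x₅,x₆}, {x₂,x₃,x₄,x₅,x₆}, S }

Working:
Seed the family with 𝒢 together with ∅ and S: { {}, {x₂,x₄}, {x₁,x₄,x₅}, {x₂,x₄,x₅,x₆}, S }.
Pass 1: 5 new —
  {x₁,x₃}  = ᶜ of {x₂,x₄,x₅,x₆}
  {x₂,x₃,x₆}  = ᶜ of {x₁,x₄,x₅}
  {x₁,x₂,x₄,x₅}  = {x₁,x₄,x₅} ∪ {x₂,x₄}
  {x₁,x₃,x₅,x₆}  = ᶜ of {x₂,x₄}
  {x₁,x₂,x₄,x₅,x₆}  = {x₁,x₄,x₅} ∪ {x₂,x₄,x₅,x₆}
  |family| = 10
Pass 2 (10 new):
  {x₃}  = ᶜ of {x₁,x₂,x₄,x₅,x₆}
  {x₃,x₆}  = ᶜ of {x₁,x₂,x₄,x₅}
  {x₁,x₂,x₃,x₄}  = {x₁,x₃} ∪ {x₂,x₄}
  {x₁,x₂,x₃,x₆}  = {x₂,x₃,x₆} ∪ {x₁,x₃}
  {x₁,x₃,x₄,x₅}  = {x₁,x₄,x₅} ∪ {x₁,x₃}
  {x₂,x₃,x₄,x₆}  = {x₂,x₃,x₆} ∪ {x₂,x₄}
  {x₁,x₂,x₃,x₄,x₅}  = {x₁,x₂,x₄,x₅} ∪ {x₁,x₃}
  {x₁,x₂,x₃,x₅,x₆}  = {x₁,x₃,x₅,x₆} ∪ {x₂,x₃,x₆}
  {x₁,x₃,x₄,x₅,x₆}  = {x₁,x₄,x₅} ∪ {x₁,x₃,x₅,x₆}
  {x₂,x₃,x₄,x₅,x₆}  = {x₂,x₃,x₆} ∪ {x₂,x₄,x₅,x₆}
  |family| = 20
Pass 3: +11 →
  {x₁}  = ᶜ of {x₂,x₃,x₄,x₅,x₆}
  {x₂}  = ᶜ of {x₁,x₃,x₄,x₅,x₆}
  {x₄}  = ᶜ of {x₁,x₂,x₃,x₅,x₆}
  {x₆}  = ᶜ of {x₁,x₂,x₃,x₄,x₅}
  {x₁,x₅}  = ᶜ of {x₂,x₃,x₄,x₆}
  {x₂,x₆}  = ᶜ of {x₁,x₃,x₄,x₅}
  {x₄,x₅}  = ᶜ of {x₁,x₂,x₃,x₆}
  {x₅,x₆}  = ᶜ of {x₁,x₂,x₃,x₄}
  {x₁,x₃,x₆}  = {x₁,x₃} ∪ {x₃,x₆}
  {x₂,x₃,x₄}  = {x₂,x₄} ∪ {x₃}
  {x₁,x₂,x₃,x₄,x₆}  = {x₁,x₃} ∪ {x₂,x₃,x₄,x₆}
  |family| = 31
Pass 4. New:
  {x₅}  = ᶜ of {x₁,x₂,x₃,x₄,x₆}
  {x₁,x₂}  = {x₁} ∪ {x₂}
  {x₁,x₄}  = {x₁} ∪ {x₄}
  {x₁,x₆}  = {x₁} ∪ {x₆}
  {x₂,x₃}  = {x₂} ∪ {x₃}
  {x₃,x₄}  = {x₃} ∪ {x₄}
  {x₄,x₆}  = {x₆} ∪ {x₄}
  {x₁,x₂,x₃}  = {x₂} ∪ {x₁,x₃}
  {x₁,x₂,x₄}  = {x₁} ∪ {x₂,x₄}
  {x₁,x₂,x₅}  = {x₂} ∪ {x₁,x₅}
  {x₁,x₂,x₆}  = {x₁} ∪ {x₂,x₆}
  {x₁,x₃,x₄}  = {x₁,x₃} ∪ {x₄}
  {x₁,x₃,x₅}  = {x₃} ∪ {x₁,x₅}
  {x₁,x₅,x₆}  = ᶜ of {x₂,x₃,x₄}
  {x₂,x₄,x₅}  = ᶜ of {x₁,x₃,x₆}
  {x₂,x₄,x₆}  = {x₂,x₆} ∪ {x₄}
  {x₂,x₅,x₆}  = {x₅,x₆} ∪ {x₂}
  {x₃,x₄,x₅}  = {x₄,x₅} ∪ {x₃}
  {x₃,x₄,x₆}  = {x₃,x₆} ∪ {x₄}
  {x₃,x₅,x₆}  = {x₅,x₆} ∪ {x₃}
  {x₄,x₅,x₆}  = {x₅,x₆} ∪ {x₄,x₅}
  {x₁,x₂,x₅,x₆}  = {x₂,x₆} ∪ {x₁,x₅}
  {x₁,x₃,x₄,x₆}  = {x₁,x₃,x₆} ∪ {x₄}
  {x₁,x₄,x₅,x₆}  = {x₁,x₄,x₅} ∪ {x₅,x₆}
  {x₂,x₃,x₄,x₅}  = {x₂,x₃,x₄} ∪ {x₄,x₅}
  {x₂,x₃,x₅,x₆}  = {x₅,x₆} ∪ {x₂,x₃,x₆}
  {x₃,x₄,x₅,x₆}  = {x₄,x₅} ∪ {x₃,x₆}
  |family| = 58
Pass 5: +6 →
  {x₂,x₅}  = ᶜ of {x₁,x₃,x₄,x₆}
  {x₃,x₅}  = {x₃} ∪ {x₅}
  {x₁,x₄,x₆}  = {x₁,x₆} ∪ {x₄}
  {x₂,x₃,x₅}  = {x₂,x₃} ∪ {x₅}
  {x₁,x₂,x₃,x₅}  = ᶜ of {x₄,x₆}
  {x₁,x₂,x₄,x₆}  = {x₂,x₄,x₆} ∪ {x₁,x₆}
  |family| = 64
Pass 6: already closed under ᶜ and ∪.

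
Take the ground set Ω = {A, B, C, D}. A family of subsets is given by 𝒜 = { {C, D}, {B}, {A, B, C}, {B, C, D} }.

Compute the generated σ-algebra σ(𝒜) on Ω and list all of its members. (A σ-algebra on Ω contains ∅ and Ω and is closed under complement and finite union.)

Take S₀ = 𝒜 ∪ {∅, Ω} = { {}, {B}, {C, D}, {A, B, C}, {B, C, D}, Ω }.
Step 1 (4 new):
  {A}  = {B, C, D}ᶜ
  {D}  = {A, B, C}ᶜ
  {A, B}  = {C, D}ᶜ
  {A, C, D}  = {B}ᶜ
  [10 total]
Step 2: 3 new —
  {A, D}  = {D} ∪ {A}
  {B, D}  = {B} ∪ {D}
  {A, B, D}  = {A, B} ∪ {D}
  [13 total]
Step 3. New:
  {C}  = {A, B, D}ᶜ
  {A, C}  = {B, D}ᶜ
  {B, C}  = {A, D}ᶜ
  [16 total]
Step 4: stable.

|σ(𝒜)| = 16.  σ(𝒜) = { {}, {A}, {B}, {C}, {D}, {A, B}, {A, C}, {A, D}, {B, C}, {B, D}, {C, D}, {A, B, C}, {A, B, D}, {A, C, D}, {B, C, D}, Ω }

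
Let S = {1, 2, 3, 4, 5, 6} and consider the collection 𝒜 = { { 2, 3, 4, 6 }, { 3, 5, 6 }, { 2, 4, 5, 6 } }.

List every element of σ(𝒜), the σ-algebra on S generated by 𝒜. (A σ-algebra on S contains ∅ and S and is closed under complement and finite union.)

Answer: σ(𝒜) = { ∅, { 1 }, { 3 }, { 5 }, { 6 }, { 1, 3 }, { 1, 5 }, { 1, 6 }, { 2, 4 }, { 3, 5 }, { 3, 6 }, { 5, 6 }, { 1, 2, 4 }, { 1, 3, 5 }, { 1, 3, 6 }, { 1, 5, 6 }, { 2, 3, 4 }, { 2, 4, 5 }, { 2, 4, 6 }, { 3, 5, 6 }, { 1, 2, 3, 4 }, { 1, 2, 4, 5 }, { 1, 2, 4, 6 }, { 1, 3, 5, 6 }, { 2, 3, 4, 5 }, { 2, 3, 4, 6 }, { 2, 4, 5, 6 }, { 1, 2, 3, 4, 5 }, { 1, 2, 3, 4, 6 }, { 1, 2, 4, 5, 6 }, { 2, 3, 4, 5, 6 }, S }

Derivation:
Start: 𝒜 ∪ {∅, S} = { ∅, { 3, 5, 6 }, { 2, 3, 4, 6 }, { 2, 4, 5, 6 }, S }.
Pass 1. New:
  { 1, 3 }  = S∖{ 2, 4, 5, 6 }
  { 1, 5 }  = S∖{ 2, 3, 4, 6 }
  { 1, 2, 4 }  = S∖{ 3, 5, 6 }
  { 2, 3, 4, 5, 6 }  = { 2, 4, 5, 6 } ∪ { 2, 3, 4, 6 }
  |family| = 9
Pass 2. New:
  { 1 }  = S∖{ 2, 3, 4, 5, 6 }
  { 1, 3, 5 }  = { 1, 3 } ∪ { 1, 5 }
  { 1, 2, 3, 4 }  = { 1, 2, 4 } ∪ { 1, 3 }
  { 1, 2, 4, 5 }  = { 1, 2, 4 } ∪ { 1, 5 }
  { 1, 3, 5, 6 }  = { 1, 3 } ∪ { 3, 5, 6 }
  { 1, 2, 3, 4, 6 }  = { 1, 2, 4 } ∪ { 2, 3, 4, 6 }
  { 1, 2, 4, 5, 6 }  = { 1, 2, 4 } ∪ { 2, 4, 5, 6 }
  |family| = 16
Pass 3 (7 new):
  { 3 }  = S∖{ 1, 2, 4, 5, 6 }
  { 5 }  = S∖{ 1, 2, 3, 4, 6 }
  { 2, 4 }  = S∖{ 1, 3, 5, 6 }
  { 3, 6 }  = S∖{ 1, 2, 4, 5 }
  { 5, 6 }  = S∖{ 1, 2, 3, 4 }
  { 2, 4, 6 }  = S∖{ 1, 3, 5 }
  { 1, 2, 3, 4, 5 }  = { 1, 3 } ∪ { 1, 2, 4, 5 }
  |family| = 23
Pass 4 (7 new):
  { 6 }  = S∖{ 1, 2, 3, 4, 5 }
  { 3, 5 }  = { 5 } ∪ { 3 }
  { 1, 3, 6 }  = { 1, 3 } ∪ { 3, 6 }
  { 1, 5, 6 }  = { 5, 6 } ∪ { 1, 5 }
  { 2, 3, 4 }  = { 3 } ∪ { 2, 4 }
  { 2, 4, 5 }  = { 5 } ∪ { 2, 4 }
  { 1, 2, 4, 6 }  = { 2, 4, 6 } ∪ { 1, 2, 4 }
  |family| = 30
Pass 5 (2 new):
  { 1, 6 }  = { 6 } ∪ { 1 }
  { 2, 3, 4, 5 }  = { 2, 3, 4 } ∪ { 5 }
  |family| = 32
Pass 6 adds nothing — fixpoint reached.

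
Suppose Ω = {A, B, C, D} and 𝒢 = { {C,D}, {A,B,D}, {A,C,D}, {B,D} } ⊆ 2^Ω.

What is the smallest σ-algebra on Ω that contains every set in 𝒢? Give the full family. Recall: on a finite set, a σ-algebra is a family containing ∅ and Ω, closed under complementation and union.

Initial family (6 sets): { {}, {B,D}, {C,D}, {A,B,D}, {A,C,D}, Ω }.
Iteration 1. New:
  {B}  = ᶜ of {A,C,D}
  {C}  = ᶜ of {A,B,D}
  {A,B}  = ᶜ of {C,D}
  {A,C}  = ᶜ of {B,D}
  {B,C,D}  = {C,D} ∪ {B,D}
  (now 11)
Iteration 2 adds 3:
  {A}  = ᶜ of {B,C,D}
  {B,C}  = {B} ∪ {C}
  {A,B,C}  = {A,B} ∪ {C}
  (now 14)
Iteration 3 adds 2:
  {D}  = ᶜ of {A,B,C}
  {A,D}  = ᶜ of {B,C}
  (now 16)
Iteration 4: stable.

Hence σ(𝒢) has 16 members: { {}, {A}, {B}, {C}, {D}, {A,B}, {A,C}, {A,D}, {B,C}, {B,D}, {C,D}, {A,B,C}, {A,B,D}, {A,C,D}, {B,C,D}, Ω }.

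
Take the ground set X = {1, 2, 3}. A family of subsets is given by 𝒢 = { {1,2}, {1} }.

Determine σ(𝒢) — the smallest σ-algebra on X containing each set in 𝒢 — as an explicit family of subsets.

σ(𝒢) (8 sets): { {}, {1}, {2}, {3}, {1,2}, {1,3}, {2,3}, X }

Trace:
Seed the family with 𝒢 together with ∅ and X: { {}, {1}, {1,2}, X }.
Pass 1: +2 →
  {3}  = {1,2}ᶜ
  {2,3}  = {1}ᶜ
  — 6 sets.
Pass 2: +1 →
  {1,3}  = {3} ∪ {1}
  — 7 sets.
Pass 3. New:
  {2}  = {1,3}ᶜ
  — 8 sets.
Pass 4: closed — nothing new.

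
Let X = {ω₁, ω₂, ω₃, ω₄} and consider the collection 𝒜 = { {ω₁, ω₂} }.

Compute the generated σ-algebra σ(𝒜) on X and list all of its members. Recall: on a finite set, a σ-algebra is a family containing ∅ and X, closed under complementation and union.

Initial family (3 sets): { {}, {ω₁, ω₂}, X }.
Round 1 adds 1:
  {ω₃, ω₄}  = {ω₁, ω₂}ᶜ
  [4 total]
Round 2: closed — nothing new.

σ(𝒜) = { {}, {ω₁, ω₂}, {ω₃, ω₄}, X }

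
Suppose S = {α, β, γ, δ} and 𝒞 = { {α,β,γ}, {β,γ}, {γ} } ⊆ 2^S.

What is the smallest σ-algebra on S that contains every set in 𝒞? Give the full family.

σ(𝒞) = { ∅, {α}, {β}, {γ}, {δ}, {α,β}, {α,γ}, {α,δ}, {β,γ}, {β,δ}, {γ,δ}, {α,β,γ}, {α,β,δ}, {α,γ,δ}, {β,γ,δ}, S }

Trace:
Initial family (5 sets): { ∅, {γ}, {β,γ}, {α,β,γ}, S }.
Pass 1: 3 new —
  {δ}  = {α,β,γ}ᶜ
  {α,δ}  = {β,γ}ᶜ
  {α,β,δ}  = {γ}ᶜ
  |family| = 8
Pass 2 (3 new):
  {γ,δ}  = {δ} ∪ {γ}
  {α,γ,δ}  = {γ} ∪ {α,δ}
  {β,γ,δ}  = {δ} ∪ {β,γ}
  |family| = 11
Pass 3 adds 3:
  {α}  = {β,γ,δ}ᶜ
  {β}  = {α,γ,δ}ᶜ
  {α,β}  = {γ,δ}ᶜ
  |family| = 14
Pass 4. New:
  {α,γ}  = {γ} ∪ {α}
  {β,δ}  = {δ} ∪ {β}
  |family| = 16
After Pass 5 the family is unchanged; done.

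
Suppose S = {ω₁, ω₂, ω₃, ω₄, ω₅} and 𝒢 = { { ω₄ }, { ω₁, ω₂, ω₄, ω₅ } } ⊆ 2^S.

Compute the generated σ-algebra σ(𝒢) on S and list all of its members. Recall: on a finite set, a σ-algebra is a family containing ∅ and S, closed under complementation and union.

Answer: σ(𝒢) = { {  }, { ω₃ }, { ω₄ }, { ω₃, ω₄ }, { ω₁, ω₂, ω₅ }, { ω₁, ω₂, ω₃, ω₅ }, { ω₁, ω₂, ω₄, ω₅ }, S }

Working:
Initial family (4 sets): { {  }, { ω₄ }, { ω₁, ω₂, ω₄, ω₅ }, S }.
Pass 1: 2 new —
  { ω₃ }  = S∖{ ω₁, ω₂, ω₄, ω₅ }
  { ω₁, ω₂, ω₃, ω₅ }  = S∖{ ω₄ }
Pass 2: +1 →
  { ω₃, ω₄ }  = { ω₃ } ∪ { ω₄ }
Pass 3 adds 1:
  { ω₁, ω₂, ω₅ }  = S∖{ ω₃, ω₄ }
Pass 4: already closed under ᶜ and ∪.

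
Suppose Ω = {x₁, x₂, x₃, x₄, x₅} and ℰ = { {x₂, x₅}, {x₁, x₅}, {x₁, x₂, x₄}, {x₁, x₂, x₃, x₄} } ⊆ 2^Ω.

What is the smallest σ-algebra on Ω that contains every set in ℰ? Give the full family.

Seed the family with ℰ together with ∅ and Ω: { {}, {x₁, x₅}, {x₂, x₅}, {x₁, x₂, x₄}, {x₁, x₂, x₃, x₄}, Ω }.
Iteration 1 (6 new):
  {x₅}  = ᶜ of {x₁, x₂, x₃, x₄}
  {x₃, x₅}  = ᶜ of {x₁, x₂, x₄}
  {x₁, x₂, x₅}  = {x₂, x₅} ∪ {x₁, x₅}
  {x₁, x₃, x₄}  = ᶜ of {x₂, x₅}
  {x₂, x₃, x₄}  = ᶜ of {x₁, x₅}
  {x₁, x₂, x₄, x₅}  = {x₂, x₅} ∪ {x₁, x₂, x₄}
  |family| = 12
Iteration 2 adds 7:
  {x₃}  = ᶜ of {x₁, x₂, x₄, x₅}
  {x₃, x₄}  = ᶜ of {x₁, x₂, x₅}
  {x₁, x₃, x₅}  = {x₁, x₅} ∪ {x₃, x₅}
  {x₂, x₃, x₅}  = {x₂, x₅} ∪ {x₃, x₅}
  {x₁, x₂, x₃, x₅}  = {x₁, x₂, x₅} ∪ {x₃, x₅}
  {x₁, x₃, x₄, x₅}  = {x₅} ∪ {x₁, x₃, x₄}
  {x₂, x₃, x₄, x₅}  = {x₂, x₅} ∪ {x₂, x₃, x₄}
  |family| = 19
Iteration 3 adds 6:
  {x₁}  = ᶜ of {x₂, x₃, x₄, x₅}
  {x₂}  = ᶜ of {x₁, x₃, x₄, x₅}
  {x₄}  = ᶜ of {x₁, x₂, x₃, x₅}
  {x₁, x₄}  = ᶜ of {x₂, x₃, x₅}
  {x₂, x₄}  = ᶜ of {x₁, x₃, x₅}
  {x₃, x₄, x₅}  = {x₃, x₄} ∪ {x₃, x₅}
  |family| = 25
Iteration 4: +6 →
  {x₁, x₂}  = ᶜ of {x₃, x₄, x₅}
  {x₁, x₃}  = {x₃} ∪ {x₁}
  {x₂, x₃}  = {x₂} ∪ {x₃}
  {x₄, x₅}  = {x₅} ∪ {x₄}
  {x₁, x₄, x₅}  = {x₅} ∪ {x₁, x₄}
  {x₂, x₄, x₅}  = {x₂, x₅} ∪ {x₄}
  |family| = 31
Iteration 5. New:
  {x₁, x₂, x₃}  = ᶜ of {x₄, x₅}
  |family| = 32
Iteration 6 adds nothing — fixpoint reached.

Therefore σ(ℰ) = { {}, {x₁}, {x₂}, {x₃}, {x₄}, {x₅}, {x₁, x₂}, {x₁, x₃}, {x₁, x₄}, {x₁, x₅}, {x₂, x₃}, {x₂, x₄}, {x₂, x₅}, {x₃, x₄}, {x₃, x₅}, {x₄, x₅}, {x₁, x₂, x₃}, {x₁, x₂, x₄}, {x₁, x₂, x₅}, {x₁, x₃, x₄}, {x₁, x₃, x₅}, {x₁, x₄, x₅}, {x₂, x₃, x₄}, {x₂, x₃, x₅}, {x₂, x₄, x₅}, {x₃, x₄, x₅}, {x₁, x₂, x₃, x₄}, {x₁, x₂, x₃, x₅}, {x₁, x₂, x₄, x₅}, {x₁, x₃, x₄, x₅}, {x₂, x₃, x₄, x₅}, Ω } (|σ(ℰ)| = 32).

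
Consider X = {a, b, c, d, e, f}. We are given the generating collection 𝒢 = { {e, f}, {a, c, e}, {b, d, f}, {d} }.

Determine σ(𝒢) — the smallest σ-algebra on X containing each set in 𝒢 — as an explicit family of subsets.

Begin from { {}, {d}, {e, f}, {a, c, e}, {b, d, f}, X } (that is, 𝒢 plus ∅ and X).
Iteration 1 adds 6:
  {d, e, f}  = {e, f} ∪ {d}
  {a, b, c, d}  = X∖{e, f}
  {a, c, d, e}  = {d} ∪ {a, c, e}
  {a, c, e, f}  = {e, f} ∪ {a, c, e}
  {b, d, e, f}  = {b, d, f} ∪ {e, f}
  {a, b, c, e, f}  = X∖{d}
  (now 12)
Iteration 2: 7 new —
  {a, c}  = X∖{b, d, e, f}
  {b, d}  = X∖{a, c, e, f}
  {b, f}  = X∖{a, c, d, e}
  {a, b, c}  = X∖{d, e, f}
  {a, b, c, d, e}  = {a, c, e} ∪ {a, b, c, d}
  {a, b, c, d, f}  = {b, d, f} ∪ {a, b, c, d}
  {a, c, d, e, f}  = {a, c, e, f} ∪ {a, c, d, e}
  (now 19)
Iteration 3 (7 new):
  {b}  = X∖{a, c, d, e, f}
  {e}  = X∖{a, b, c, d, f}
  {f}  = X∖{a, b, c, d, e}
  {a, c, d}  = {a, c} ∪ {d}
  {b, e, f}  = {e, f} ∪ {b, f}
  {a, b, c, e}  = {a, c, e} ∪ {a, b, c}
  {a, b, c, f}  = {a, c} ∪ {b, f}
  (now 26)
Iteration 4 (6 new):
  {b, e}  = {b} ∪ {e}
  {d, e}  = X∖{a, b, c, f}
  {d, f}  = X∖{a, b, c, e}
  {a, c, f}  = {f} ∪ {a, c}
  {b, d, e}  = {e} ∪ {b, d}
  {a, c, d, f}  = {f} ∪ {a, c, d}
  (now 32)
After Iteration 5 the family is unchanged; done.

σ(𝒢) = { {}, {b}, {d}, {e}, {f}, {a, c}, {b, d}, {b, e}, {b, f}, {d, e}, {d, f}, {e, f}, {a, b, c}, {a, c, d}, {a, c, e}, {a, c, f}, {b, d, e}, {b, d, f}, {b, e, f}, {d, e, f}, {a, b, c, d}, {a, b, c, e}, {a, b, c, f}, {a, c, d, e}, {a, c, d, f}, {a, c, e, f}, {b, d, e, f}, {a, b, c, d, e}, {a, b, c, d, f}, {a, b, c, e, f}, {a, c, d, e, f}, X }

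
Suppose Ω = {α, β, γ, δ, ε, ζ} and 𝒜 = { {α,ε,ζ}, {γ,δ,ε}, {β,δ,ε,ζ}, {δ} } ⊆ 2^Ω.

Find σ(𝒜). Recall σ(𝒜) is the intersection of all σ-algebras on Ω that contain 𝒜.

Seed the family with 𝒜 together with ∅ and Ω: { ∅, {δ}, {α,ε,ζ}, {γ,δ,ε}, {β,δ,ε,ζ}, Ω }.
Iteration 1: 8 new —
  {α,γ}  = {β,δ,ε,ζ}ᶜ
  {α,β,ζ}  = {γ,δ,ε}ᶜ
  {β,γ,δ}  = {α,ε,ζ}ᶜ
  {α,δ,ε,ζ}  = {α,ε,ζ} ∪ {δ}
  {α,β,γ,ε,ζ}  = {δ}ᶜ
  {α,β,δ,ε,ζ}  = {β,δ,ε,ζ} ∪ {α,ε,ζ}
  {α,γ,δ,ε,ζ}  = {γ,δ,ε} ∪ {α,ε,ζ}
  {β,γ,δ,ε,ζ}  = {γ,δ,ε} ∪ {β,δ,ε,ζ}
  (now 14)
Iteration 2 (13 new):
  {α}  = {β,γ,δ,ε,ζ}ᶜ
  {β}  = {α,γ,δ,ε,ζ}ᶜ
  {γ}  = {α,β,δ,ε,ζ}ᶜ
  {β,γ}  = {α,δ,ε,ζ}ᶜ
  {α,γ,δ}  = {α,γ} ∪ {δ}
  {α,β,γ,δ}  = {β,γ,δ} ∪ {α,γ}
  {α,β,γ,ζ}  = {α,γ} ∪ {α,β,ζ}
  {α,β,δ,ζ}  = {δ} ∪ {α,β,ζ}
  {α,β,ε,ζ}  = {α,ε,ζ} ∪ {α,β,ζ}
  {α,γ,δ,ε}  = {γ,δ,ε} ∪ {α,γ}
  {α,γ,ε,ζ}  = {α,ε,ζ} ∪ {α,γ}
  {β,γ,δ,ε}  = {γ,δ,ε} ∪ {β,γ,δ}
  {α,β,γ,δ,ζ}  = {β,γ,δ} ∪ {α,β,ζ}
  (now 27)
Iteration 3: 13 new —
  {ε}  = {α,β,γ,δ,ζ}ᶜ
  {α,β}  = {β} ∪ {α}
  {α,δ}  = {δ} ∪ {α}
  {α,ζ}  = {β,γ,δ,ε}ᶜ
  {β,δ}  = {α,γ,ε,ζ}ᶜ
  {β,ζ}  = {α,γ,δ,ε}ᶜ
  {γ,δ}  = {α,β,ε,ζ}ᶜ
  {γ,ε}  = {α,β,δ,ζ}ᶜ
  {δ,ε}  = {α,β,γ,ζ}ᶜ
  {ε,ζ}  = {α,β,γ,δ}ᶜ
  {α,β,γ}  = {β} ∪ {α,γ}
  {β,ε,ζ}  = {α,γ,δ}ᶜ
  {α,β,γ,δ,ε}  = {γ,δ,ε} ∪ {α,β,γ,δ}
  (now 40)
Iteration 4 adds 21:
  {ζ}  = {α,β,γ,δ,ε}ᶜ
  {α,ε}  = {α} ∪ {ε}
  {β,ε}  = {β} ∪ {ε}
  {α,β,δ}  = {β} ∪ {α,δ}
  {α,β,ε}  = {α,β} ∪ {ε}
  {α,γ,ε}  = {α,γ} ∪ {γ,ε}
  {α,γ,ζ}  = {α,ζ} ∪ {α,γ}
  {α,δ,ε}  = {δ,ε} ∪ {α}
  {α,δ,ζ}  = {α,ζ} ∪ {δ}
  {β,γ,ε}  = {β} ∪ {γ,ε}
  {β,γ,ζ}  = {β,ζ} ∪ {γ}
  {β,δ,ε}  = {β} ∪ {δ,ε}
  {β,δ,ζ}  = {β,ζ} ∪ {δ}
  {γ,ε,ζ}  = {γ,ε} ∪ {ε,ζ}
  {δ,ε,ζ}  = {α,β,γ}ᶜ
  {α,β,γ,ε}  = {γ,ε} ∪ {α,β,γ}
  {α,β,δ,ε}  = {δ,ε} ∪ {α,β}
  {α,γ,δ,ζ}  = {γ,δ} ∪ {α,ζ}
  {β,γ,δ,ζ}  = {γ,δ} ∪ {β,ζ}
  {β,γ,ε,ζ}  = {α,δ}ᶜ
  {γ,δ,ε,ζ}  = {α,β}ᶜ
  (now 61)
Iteration 5 adds 3:
  {γ,ζ}  = {α,β,δ,ε}ᶜ
  {δ,ζ}  = {α,β,γ,ε}ᶜ
  {γ,δ,ζ}  = {α,β,ε}ᶜ
  (now 64)
After Iteration 6 the family is unchanged; done.

σ(𝒜) = { ∅, {α}, {β}, {γ}, {δ}, {ε}, {ζ}, {α,β}, {α,γ}, {α,δ}, {α,ε}, {α,ζ}, {β,γ}, {β,δ}, {β,ε}, {β,ζ}, {γ,δ}, {γ,ε}, {γ,ζ}, {δ,ε}, {δ,ζ}, {ε,ζ}, {α,β,γ}, {α,β,δ}, {α,β,ε}, {α,β,ζ}, {α,γ,δ}, {α,γ,ε}, {α,γ,ζ}, {α,δ,ε}, {α,δ,ζ}, {α,ε,ζ}, {β,γ,δ}, {β,γ,ε}, {β,γ,ζ}, {β,δ,ε}, {β,δ,ζ}, {β,ε,ζ}, {γ,δ,ε}, {γ,δ,ζ}, {γ,ε,ζ}, {δ,ε,ζ}, {α,β,γ,δ}, {α,β,γ,ε}, {α,β,γ,ζ}, {α,β,δ,ε}, {α,β,δ,ζ}, {α,β,ε,ζ}, {α,γ,δ,ε}, {α,γ,δ,ζ}, {α,γ,ε,ζ}, {α,δ,ε,ζ}, {β,γ,δ,ε}, {β,γ,δ,ζ}, {β,γ,ε,ζ}, {β,δ,ε,ζ}, {γ,δ,ε,ζ}, {α,β,γ,δ,ε}, {α,β,γ,δ,ζ}, {α,β,γ,ε,ζ}, {α,β,δ,ε,ζ}, {α,γ,δ,ε,ζ}, {β,γ,δ,ε,ζ}, Ω }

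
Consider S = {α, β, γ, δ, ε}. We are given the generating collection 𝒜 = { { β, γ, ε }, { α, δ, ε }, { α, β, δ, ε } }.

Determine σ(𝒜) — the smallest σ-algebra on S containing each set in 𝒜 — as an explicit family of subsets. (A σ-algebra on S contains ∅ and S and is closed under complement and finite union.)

σ(𝒜) (16 sets): { {  }, { β }, { γ }, { ε }, { α, δ }, { β, γ }, { β, ε }, { γ, ε }, { α, β, δ }, { α, γ, δ }, { α, δ, ε }, { β, γ, ε }, { α, β, γ, δ }, { α, β, δ, ε }, { α, γ, δ, ε }, S }

Working:
Start: 𝒜 ∪ {∅, S} = { {  }, { α, δ, ε }, { β, γ, ε }, { α, β, δ, ε }, S }.
Iteration 1: +3 →
  { γ }  = complement { α, β, δ, ε }
  { α, δ }  = complement { β, γ, ε }
  { β, γ }  = complement { α, δ, ε }
  [8 total]
Iteration 2 (3 new):
  { α, γ, δ }  = { γ } ∪ { α, δ }
  { α, β, γ, δ }  = { β, γ } ∪ { α, δ }
  { α, γ, δ, ε }  = { α, δ, ε } ∪ { γ }
  [11 total]
Iteration 3 adds 3:
  { β }  = complement { α, γ, δ, ε }
  { ε }  = complement { α, β, γ, δ }
  { β, ε }  = complement { α, γ, δ }
  [14 total]
Iteration 4: +2 →
  { γ, ε }  = { γ } ∪ { ε }
  { α, β, δ }  = { α, δ } ∪ { β }
  [16 total]
Iteration 5: stable.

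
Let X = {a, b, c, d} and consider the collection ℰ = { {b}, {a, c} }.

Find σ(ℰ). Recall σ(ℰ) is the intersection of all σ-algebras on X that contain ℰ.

Answer: σ(ℰ) = { ∅, {b}, {d}, {a, c}, {b, d}, {a, b, c}, {a, c, d}, X }

Derivation:
Begin from { ∅, {b}, {a, c}, X } (that is, ℰ plus ∅ and X).
Pass 1: 3 new —
  {b, d}  = {a, c}ᶜ
  {a, b, c}  = {b} ∪ {a, c}
  {a, c, d}  = {b}ᶜ
  [7 total]
Pass 2 adds 1:
  {d}  = {a, b, c}ᶜ
  [8 total]
Pass 3 adds nothing — fixpoint reached.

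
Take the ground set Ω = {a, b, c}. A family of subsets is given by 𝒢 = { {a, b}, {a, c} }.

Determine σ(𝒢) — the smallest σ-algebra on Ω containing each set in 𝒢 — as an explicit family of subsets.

Start: 𝒢 ∪ {∅, Ω} = { ∅, {a, b}, {a, c}, Ω }.
Round 1 adds 2:
  {b}  = {a, c}ᶜ
  {c}  = {a, b}ᶜ
  [6 total]
Round 2: 1 new —
  {b, c}  = {c} ∪ {b}
  [7 total]
Round 3: +1 →
  {a}  = {b, c}ᶜ
  [8 total]
Round 4: closed — nothing new.

Hence σ(𝒢) has 8 members: { ∅, {a}, {b}, {c}, {a, b}, {a, c}, {b, c}, Ω }.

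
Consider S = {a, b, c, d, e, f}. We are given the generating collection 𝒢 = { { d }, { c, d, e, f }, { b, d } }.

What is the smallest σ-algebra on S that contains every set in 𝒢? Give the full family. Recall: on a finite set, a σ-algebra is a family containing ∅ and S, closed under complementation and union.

σ(𝒢) (16 sets): { {  }, { a }, { b }, { d }, { a, b }, { a, d }, { b, d }, { a, b, d }, { c, e, f }, { a, c, e, f }, { b, c, e, f }, { c, d, e, f }, { a, b, c, e, f }, { a, c, d, e, f }, { b, c, d, e, f }, S }

Derivation:
Seed the family with 𝒢 together with ∅ and S: { {  }, { d }, { b, d }, { c, d, e, f }, S }.
Round 1 (4 new):
  { a, b }  = { c, d, e, f }ᶜ
  { a, c, e, f }  = { b, d }ᶜ
  { a, b, c, e, f }  = { d }ᶜ
  { b, c, d, e, f }  = { c, d, e, f } ∪ { b, d }
  (now 9)
Round 2 (3 new):
  { a }  = { b, c, d, e, f }ᶜ
  { a, b, d }  = { a, b } ∪ { d }
  { a, c, d, e, f }  = { a, c, e, f } ∪ { c, d, e, f }
  (now 12)
Round 3 adds 3:
  { b }  = { a, c, d, e, f }ᶜ
  { a, d }  = { a } ∪ { d }
  { c, e, f }  = { a, b, d }ᶜ
  (now 15)
Round 4 (1 new):
  { b, c, e, f }  = { a, d }ᶜ
  (now 16)
Round 5: already closed under ᶜ and ∪.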